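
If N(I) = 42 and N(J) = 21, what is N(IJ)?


N(IJ) = N(I) * N(J)
= 42 * 21
= 882

882


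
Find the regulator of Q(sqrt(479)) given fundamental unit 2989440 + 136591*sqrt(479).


epsilon = 2989440 + 136591*sqrt(479)
= 5.9789e+06
R = ln(5.9789e+06)
= 15.6037

15.6037


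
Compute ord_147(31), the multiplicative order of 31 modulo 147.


We want ord_147(31), the smallest k >= 1 with 31^k = 1 mod 147.
n = 147 = 3 * 7^2, phi(147) = 84; the order divides phi(n).
Divisors of 84: 1, 2, 3, 4, 6, 7, 12, 14, 21, 28, 42, 84
Repeated squaring mod 147: 31^1 = 31, 31^2 = 79, 31^4 = 67, 31^8 = 79, 31^16 = 67, 31^32 = 79, 31^64 = 67
Test divisors in increasing order:
  k=1: 31^1 = 31 mod 147
  k=2: 31^2 = 79 mod 147
  k=3: 31^3 = 79 * 31 = 97 mod 147
  k=4: 31^4 = 67 mod 147
  k=6: 31^6 = 67 * 79 = 1 mod 147  <- first divisor giving 1
Order = 6

6


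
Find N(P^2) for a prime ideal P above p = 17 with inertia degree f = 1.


N(P^a) = p^(a*f)
= 17^(2*1)
= 17^2
= 289

289


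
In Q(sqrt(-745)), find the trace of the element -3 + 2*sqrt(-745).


Tr(a + b*sqrt(d)) = (a + b*sqrt(d)) + (a - b*sqrt(d)) = 2a
= 2 * (-3)
= -6

-6


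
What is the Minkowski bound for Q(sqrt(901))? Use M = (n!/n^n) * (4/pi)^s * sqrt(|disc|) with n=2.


d = 901, d mod 4 = 1, so disc(K) = d = 901; |disc(K)| = 901
Real quadratic field, so n = 2, s = r2 = 0, r1 = 2
M = (n!/n^n) * (4/pi)^s * sqrt(|disc(K)|) = (2!/2^2) * (4/pi)^0 * sqrt(901)
= 0.5 * 1.000000 * 30.016662
= 15.0083

15.0083


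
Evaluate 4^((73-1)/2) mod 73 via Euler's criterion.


p = 73 is prime and the exponent is (p-1)/2 = 36, so by Euler's criterion 4^36 = (4/73) = +1 or -1 mod 73.
Compute by square-and-multiply:
  36 = 32 + 4 (binary 100100)
  Repeated squaring mod 73: 4^1 = 4, 4^2 = 16, 4^4 = 37, 4^8 = 55, 4^16 = 32, 4^32 = 2
  4^36 = 4^32 * 4^4 = 2 * 37 mod 73
    2 * 37 = 74 = 1 mod 73
  4^36 = 1 mod 73
Result 1: 4 is a quadratic residue mod 73.
4^36 mod 73 = 1

1


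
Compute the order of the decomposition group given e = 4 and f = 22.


|D_P| = e * f
= 4 * 22
= 88

88


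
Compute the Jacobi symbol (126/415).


Compute (126/415) via quadratic reciprocity:
  pull out 2: (2/415) = +1  (since 415 mod 8 = 7)
  reciprocity: (63/415) -> -(415/63)
  reduce: (37/63)
  reciprocity: (37/63) -> +(63/37)
  reduce: (26/37)
  pull out 2: (2/37) = -1  (since 37 mod 8 = 5)
  reciprocity: (13/37) -> +(37/13)
  reduce: (11/13)
  reciprocity: (11/13) -> +(13/11)
  reduce: (2/11)
  pull out 2: (2/11) = -1  (since 11 mod 8 = 3)
  (1/11) = 1
Product of signs = -1

-1


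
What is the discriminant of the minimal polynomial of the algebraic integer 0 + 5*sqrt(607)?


The element 0 + 5*sqrt(607) has minimal polynomial:
x^2 + 0*x - 15175
Discriminant = (0)^2 - 4*(-15175)
= 0 + 60700
= 60700

60700


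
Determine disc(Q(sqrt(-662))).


For K = Q(sqrt(d)) with d squarefree: disc(K) = d if d = 1 mod 4, and disc(K) = 4d if d = 2 or 3 mod 4.
Here d = -662, and d mod 4 = 2.
d = 2 mod 4, not 1 (O_K = Z[sqrt(d)]), so disc(K) = 4d = 4 * (-662) = -2648

-2648


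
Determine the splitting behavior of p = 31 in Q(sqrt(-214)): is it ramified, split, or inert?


K = Q(sqrt(-214)). Since d mod 4 = 2, disc(K) = -856.
Check p | disc: -856 mod 31 = 12.
p does not divide disc. Compute Legendre symbol (d/p):
3^((31-1)/2) mod 31 = -1
(d/p) = -1, so p is inert: (p) stays prime with e=1, f=2, g=1.
Therefore p is inert.

inert


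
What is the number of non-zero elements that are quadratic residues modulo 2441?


For prime p, the number of non-zero quadratic residues is (p-1)/2.
= (2441-1)/2
= 1220

1220


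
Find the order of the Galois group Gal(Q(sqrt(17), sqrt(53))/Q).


The 2 square roots of distinct primes are multiplicatively independent over Q,
so [K:Q] = 2^2 and Gal(K/Q) is isomorphic to (Z/2Z)^2.
|Gal| = 2^2 = 4

4


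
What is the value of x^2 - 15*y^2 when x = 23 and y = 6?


x^2 - d*y^2
= 23^2 - 15*6^2
= 529 - 540
= -11

-11


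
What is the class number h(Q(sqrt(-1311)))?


K = Q(sqrt(-1311)). d mod 4 = 1, so D = disc(K) = d = -1311
h(K) equals the number of primitive reduced positive-definite forms (a, b, c) = a*x^2 + b*x*y + c*y^2 with b^2 - 4ac = D,
where reduced means |b| <= a <= c, with b >= 0 whenever |b| = a or a = c, and primitive means gcd(a, b, c) = 1.
Reduced forces 3a^2 <= |D| = 1311, so 1 <= a <= 20; b must have the parity of D, and c = (b^2 - D)/(4a) must be an integer >= a.
Enumerate a = 1..20, b in [-a, a]:
  a=1: (1, 1, 328)  [1]
  a=2: (2, -1, 164), (2, 1, 164)  [2]
  a=3: (3, 3, 110)  [1]
  a=4: (4, -1, 82), (4, 1, 82)  [2]
  a=5: (5, -3, 66), (5, 3, 66)  [2]
  a=6: (6, -3, 55), (6, 3, 55)  [2]
  a=7: none
  a=8: (8, -1, 41), (8, 1, 41)  [2]
  a=9: none
  a=10: (10, -7, 34), (10, -3, 33), (10, 3, 33), (10, 7, 34)  [4]
  a=11: (11, -3, 30), (11, 3, 30)  [2]
  a=12: (12, -9, 29), (12, 9, 29)  [2]
  a=13..14: none
  a=15: (15, -3, 22), (15, 3, 22)  [2]
  a=16: (16, -15, 24), (16, 15, 24)  [2]
  a=17: (17, -7, 20), (17, 7, 20)  [2]
  a=18: none
  a=19: (19, 19, 22)  [1]
  a=20: (20, 17, 20)  [1]
Total reduced forms: 1 + 2 + 1 + 2 + 2 + 2 + 2 + 4 + 2 + 2 + 2 + 2 + 2 + 1 + 1 = 28
h = 28

28


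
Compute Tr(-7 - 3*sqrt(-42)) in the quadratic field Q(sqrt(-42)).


Tr(a + b*sqrt(d)) = (a + b*sqrt(d)) + (a - b*sqrt(d)) = 2a
= 2 * (-7)
= -14

-14


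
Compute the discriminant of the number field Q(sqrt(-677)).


For K = Q(sqrt(d)) with d squarefree: disc(K) = d if d = 1 mod 4, and disc(K) = 4d if d = 2 or 3 mod 4.
Here d = -677, and d mod 4 = 3.
d = 3 mod 4, not 1 (O_K = Z[sqrt(d)]), so disc(K) = 4d = 4 * (-677) = -2708

-2708


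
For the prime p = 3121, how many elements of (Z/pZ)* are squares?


For prime p, the number of non-zero quadratic residues is (p-1)/2.
= (3121-1)/2
= 1560

1560


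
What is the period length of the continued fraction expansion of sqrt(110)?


Run the CF algorithm for sqrt(110).
a_0 = floor(sqrt(110)) = 10; set m_0=0, q_0=1.
Recurrence: m' = q*a - m,  q' = (d - m'^2)/q,  a' = floor((a_0 + m')/q').
  step 1: m=10, q=10, a=2
  step 2: m=10, q=1, a=20
a_2 = 2*a_0 = 20, so the period closes here.
sqrt(110) = [10; 2, 20]
Period length = 2

2


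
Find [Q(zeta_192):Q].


The degree equals Euler's totient phi(192).
192 = 2^6 * 3
phi(192) = 64

64


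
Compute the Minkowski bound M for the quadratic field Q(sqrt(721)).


d = 721, d mod 4 = 1, so disc(K) = d = 721; |disc(K)| = 721
Real quadratic field, so n = 2, s = r2 = 0, r1 = 2
M = (n!/n^n) * (4/pi)^s * sqrt(|disc(K)|) = (2!/2^2) * (4/pi)^0 * sqrt(721)
= 0.5 * 1.000000 * 26.851443
= 13.4257

13.4257


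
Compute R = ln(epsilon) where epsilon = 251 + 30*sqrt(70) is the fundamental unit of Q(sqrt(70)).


epsilon = 251 + 30*sqrt(70)
= 501.9980
R = ln(501.9980)
= 6.2186

6.2186


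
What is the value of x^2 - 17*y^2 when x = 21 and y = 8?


x^2 - d*y^2
= 21^2 - 17*8^2
= 441 - 1088
= -647

-647


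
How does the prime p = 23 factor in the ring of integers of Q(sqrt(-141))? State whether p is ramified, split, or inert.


K = Q(sqrt(-141)). Since d mod 4 = 3, disc(K) = -564.
Check p | disc: -564 mod 23 = 11.
p does not divide disc. Compute Legendre symbol (d/p):
20^((23-1)/2) mod 23 = -1
(d/p) = -1, so p is inert: (p) stays prime with e=1, f=2, g=1.
Therefore p is inert.

inert


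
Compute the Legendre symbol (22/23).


p = 23 is prime, so compute (22/23) with the reciprocity algorithm (Jacobi-symbol steps: pull out 2s via (2/n), flip via reciprocity, reduce):
  pull out 2: (2/23) = +1  (since 23 mod 8 = 7)
  reciprocity: (11/23) -> -(23/11)
  reduce: (1/11)
  (1/11) = 1
Product of signs = -1
(22/23) = -1

-1


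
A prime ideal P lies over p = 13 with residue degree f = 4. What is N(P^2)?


N(P^a) = p^(a*f)
= 13^(2*4)
= 13^8
= 815730721

815730721


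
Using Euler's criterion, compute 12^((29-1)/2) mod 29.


p = 29 is prime and the exponent is (p-1)/2 = 14, so by Euler's criterion 12^14 = (12/29) = +1 or -1 mod 29.
Compute by square-and-multiply:
  14 = 8 + 4 + 2 (binary 1110)
  Repeated squaring mod 29: 12^1 = 12, 12^2 = 28, 12^4 = 1, 12^8 = 1
  12^14 = 12^8 * 12^4 * 12^2 = 1 * 1 * 28 mod 29
    1 * 1 = 1 = 1 mod 29
    1 * 28 = 28 = 28 mod 29
  12^14 = 28 mod 29
Result 28 = p - 1 = -1 mod 29: 12 is a quadratic non-residue mod 29. As a residue in [0, p-1] the value is 28.
12^14 mod 29 = 28

28


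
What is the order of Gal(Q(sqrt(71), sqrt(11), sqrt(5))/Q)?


The 3 square roots of distinct primes are multiplicatively independent over Q,
so [K:Q] = 2^3 and Gal(K/Q) is isomorphic to (Z/2Z)^3.
|Gal| = 2^3 = 8

8


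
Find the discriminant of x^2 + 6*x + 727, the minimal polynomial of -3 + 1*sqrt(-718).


The element -3 + 1*sqrt(-718) has minimal polynomial:
x^2 + 6*x + 727
Discriminant = (6)^2 - 4*(727)
= 36 - 2908
= -2872

-2872


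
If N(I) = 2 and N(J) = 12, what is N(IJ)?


N(IJ) = N(I) * N(J)
= 2 * 12
= 24

24


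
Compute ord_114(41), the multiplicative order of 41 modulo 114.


We want ord_114(41), the smallest k >= 1 with 41^k = 1 mod 114.
n = 114 = 2 * 3 * 19, phi(114) = 36; the order divides phi(n).
Divisors of 36: 1, 2, 3, 4, 6, 9, 12, 18, 36
Repeated squaring mod 114: 41^1 = 41, 41^2 = 85, 41^4 = 43, 41^8 = 25, 41^16 = 55, 41^32 = 61
Test divisors in increasing order:
  k=1: 41^1 = 41 mod 114
  k=2: 41^2 = 85 mod 114
  k=3: 41^3 = 85 * 41 = 65 mod 114
  k=4: 41^4 = 43 mod 114
  k=6: 41^6 = 43 * 85 = 7 mod 114
  k=9: 41^9 = 25 * 41 = 113 mod 114
  k=12: 41^12 = 25 * 43 = 49 mod 114
  k=18: 41^18 = 55 * 85 = 1 mod 114  <- first divisor giving 1
Order = 18

18


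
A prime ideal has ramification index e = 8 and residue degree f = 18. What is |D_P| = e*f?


|D_P| = e * f
= 8 * 18
= 144

144


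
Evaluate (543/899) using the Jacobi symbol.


Compute (543/899) via quadratic reciprocity:
  reciprocity: (543/899) -> -(899/543)
  reduce: (356/543)
  pull out 2: (2/543) = +1  (since 543 mod 8 = 7)
  pull out 2: (2/543) = +1  (since 543 mod 8 = 7)
  reciprocity: (89/543) -> +(543/89)
  reduce: (9/89)
  reciprocity: (9/89) -> +(89/9)
  reduce: (8/9)
  pull out 2: (2/9) = +1  (since 9 mod 8 = 1)
  pull out 2: (2/9) = +1  (since 9 mod 8 = 1)
  pull out 2: (2/9) = +1  (since 9 mod 8 = 1)
  (1/9) = 1
Product of signs = -1

-1


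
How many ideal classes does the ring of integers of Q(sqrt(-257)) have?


K = Q(sqrt(-257)). d mod 4 = 3, so D = disc(K) = 4d = -1028
h(K) equals the number of primitive reduced positive-definite forms (a, b, c) = a*x^2 + b*x*y + c*y^2 with b^2 - 4ac = D,
where reduced means |b| <= a <= c, with b >= 0 whenever |b| = a or a = c, and primitive means gcd(a, b, c) = 1.
Reduced forces 3a^2 <= |D| = 1028, so 1 <= a <= 18; b must have the parity of D, and c = (b^2 - D)/(4a) must be an integer >= a.
Enumerate a = 1..18, b in [-a, a]:
  a=1: (1, 0, 257)  [1]
  a=2: (2, 2, 129)  [1]
  a=3: (3, -2, 86), (3, 2, 86)  [2]
  a=4..5: none
  a=6: (6, -2, 43), (6, 2, 43)  [2]
  a=7: (7, -6, 38), (7, 6, 38)  [2]
  a=8: none
  a=9: (9, -4, 29), (9, 4, 29)  [2]
  a=10..12: none
  a=13: (13, -8, 21), (13, 8, 21)  [2]
  a=14: (14, -6, 19), (14, 6, 19)  [2]
  a=15..16: none
  a=17: (17, -14, 18), (17, 14, 18)  [2]
  a=18: none
Total reduced forms: 1 + 1 + 2 + 2 + 2 + 2 + 2 + 2 + 2 = 16
h = 16

16


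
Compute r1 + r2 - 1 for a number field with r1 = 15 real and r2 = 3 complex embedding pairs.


By Dirichlet's unit theorem:
rank = r1 + r2 - 1
= 15 + 3 - 1
= 17

17


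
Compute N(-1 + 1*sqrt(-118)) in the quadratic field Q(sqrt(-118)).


N(a + b*sqrt(d)) = a^2 - d*b^2
= (-1)^2 - (-118)*(1)^2
= 1 + 118
= 119

119


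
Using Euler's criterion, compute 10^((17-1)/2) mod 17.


p = 17 is prime and the exponent is (p-1)/2 = 8, so by Euler's criterion 10^8 = (10/17) = +1 or -1 mod 17.
Compute by square-and-multiply:
  8 = 8 (binary 1000)
  Repeated squaring mod 17: 10^1 = 10, 10^2 = 15, 10^4 = 4, 10^8 = 16
  10^8 = 16 mod 17
Result 16 = p - 1 = -1 mod 17: 10 is a quadratic non-residue mod 17. As a residue in [0, p-1] the value is 16.
10^8 mod 17 = 16

16


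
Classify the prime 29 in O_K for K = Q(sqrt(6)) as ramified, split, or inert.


K = Q(sqrt(6)). Since d mod 4 = 2, disc(K) = 24.
Check p | disc: 24 mod 29 = 24.
p does not divide disc. Compute Legendre symbol (d/p):
6^((29-1)/2) mod 29 = 1
(d/p) = 1, so p splits: (p) = P*P' with e=1, f=1, g=2.
Therefore p is split.

split


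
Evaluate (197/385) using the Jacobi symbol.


Compute (197/385) via quadratic reciprocity:
  reciprocity: (197/385) -> +(385/197)
  reduce: (188/197)
  pull out 2: (2/197) = -1  (since 197 mod 8 = 5)
  pull out 2: (2/197) = -1  (since 197 mod 8 = 5)
  reciprocity: (47/197) -> +(197/47)
  reduce: (9/47)
  reciprocity: (9/47) -> +(47/9)
  reduce: (2/9)
  pull out 2: (2/9) = +1  (since 9 mod 8 = 1)
  (1/9) = 1
Product of signs = 1

1


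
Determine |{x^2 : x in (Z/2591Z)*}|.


For prime p, the number of non-zero quadratic residues is (p-1)/2.
= (2591-1)/2
= 1295

1295


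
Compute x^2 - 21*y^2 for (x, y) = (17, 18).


x^2 - d*y^2
= 17^2 - 21*18^2
= 289 - 6804
= -6515

-6515


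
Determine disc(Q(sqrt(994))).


For K = Q(sqrt(d)) with d squarefree: disc(K) = d if d = 1 mod 4, and disc(K) = 4d if d = 2 or 3 mod 4.
Here d = 994, and d mod 4 = 2.
d = 2 mod 4, not 1 (O_K = Z[sqrt(d)]), so disc(K) = 4d = 4 * (994) = 3976

3976


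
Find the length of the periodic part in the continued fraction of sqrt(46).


Run the CF algorithm for sqrt(46).
a_0 = floor(sqrt(46)) = 6; set m_0=0, q_0=1.
Recurrence: m' = q*a - m,  q' = (d - m'^2)/q,  a' = floor((a_0 + m')/q').
  step 1: m=6, q=10, a=1
  step 2: m=4, q=3, a=3
  step 3: m=5, q=7, a=1
  step 4: m=2, q=6, a=1
  step 5: m=4, q=5, a=2
  step 6: m=6, q=2, a=6
  step 7: m=6, q=5, a=2
  step 8: m=4, q=6, a=1
  step 9: m=2, q=7, a=1
  step 10: m=5, q=3, a=3
  step 11: m=4, q=10, a=1
  step 12: m=6, q=1, a=12
a_12 = 2*a_0 = 12, so the period closes here.
sqrt(46) = [6; 1, 3, 1, 1, 2, 6, 2, 1, 1, 3, 1, 12]
Period length = 12

12


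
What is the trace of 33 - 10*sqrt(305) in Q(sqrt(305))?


Tr(a + b*sqrt(d)) = (a + b*sqrt(d)) + (a - b*sqrt(d)) = 2a
= 2 * (33)
= 66

66


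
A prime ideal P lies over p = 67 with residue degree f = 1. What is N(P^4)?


N(P^a) = p^(a*f)
= 67^(4*1)
= 67^4
= 20151121

20151121


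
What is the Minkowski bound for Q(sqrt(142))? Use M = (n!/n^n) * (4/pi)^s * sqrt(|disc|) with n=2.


d = 142, d mod 4 = 2, so disc(K) = 4d = 568; |disc(K)| = 568
Real quadratic field, so n = 2, s = r2 = 0, r1 = 2
M = (n!/n^n) * (4/pi)^s * sqrt(|disc(K)|) = (2!/2^2) * (4/pi)^0 * sqrt(568)
= 0.5 * 1.000000 * 23.832751
= 11.9164

11.9164


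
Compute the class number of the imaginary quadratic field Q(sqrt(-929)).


K = Q(sqrt(-929)). d mod 4 = 3, so D = disc(K) = 4d = -3716
h(K) equals the number of primitive reduced positive-definite forms (a, b, c) = a*x^2 + b*x*y + c*y^2 with b^2 - 4ac = D,
where reduced means |b| <= a <= c, with b >= 0 whenever |b| = a or a = c, and primitive means gcd(a, b, c) = 1.
Reduced forces 3a^2 <= |D| = 3716, so 1 <= a <= 35; b must have the parity of D, and c = (b^2 - D)/(4a) must be an integer >= a.
Enumerate a = 1..35, b in [-a, a]:
  a=1: (1, 0, 929)  [1]
  a=2: (2, 2, 465)  [1]
  a=3: (3, -2, 310), (3, 2, 310)  [2]
  a=4: none
  a=5: (5, -2, 186), (5, 2, 186)  [2]
  a=6: (6, -2, 155), (6, 2, 155)  [2]
  a=7: (7, -6, 134), (7, 6, 134)  [2]
  a=8: none
  a=9: (9, -8, 105), (9, 8, 105)  [2]
  a=10: (10, -2, 93), (10, 2, 93)  [2]
  a=11..13: none
  a=14: (14, -6, 67), (14, 6, 67)  [2]
  a=15: (15, -8, 63), (15, -2, 62), (15, 2, 62), (15, 8, 63)  [4]
  a=16..17: none
  a=18: (18, -10, 53), (18, 10, 53)  [2]
  a=19..20: none
  a=21: (21, -20, 49), (21, -8, 45), (21, 8, 45), (21, 20, 49)  [4]
  a=22..24: none
  a=25: (25, -22, 42), (25, 22, 42)  [2]
  a=26: none
  a=27: (27, -8, 35), (27, 8, 35)  [2]
  a=28: none
  a=29: (29, -24, 37), (29, 24, 37)  [2]
  a=30: (30, -22, 35), (30, -2, 31), (30, 2, 31), (30, 22, 35)  [4]
  a=31..35: none
Total reduced forms: 1 + 1 + 2 + 2 + 2 + 2 + 2 + 2 + 2 + 4 + 2 + 4 + 2 + 2 + 2 + 4 = 36
h = 36

36


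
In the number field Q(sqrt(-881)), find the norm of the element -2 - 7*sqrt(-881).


N(a + b*sqrt(d)) = a^2 - d*b^2
= (-2)^2 - (-881)*(-7)^2
= 4 + 43169
= 43173

43173


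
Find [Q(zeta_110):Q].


The degree equals Euler's totient phi(110).
110 = 2 * 5 * 11
phi(110) = 40

40


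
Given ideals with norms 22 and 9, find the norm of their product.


N(IJ) = N(I) * N(J)
= 22 * 9
= 198

198


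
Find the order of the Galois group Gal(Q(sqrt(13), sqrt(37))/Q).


The 2 square roots of distinct primes are multiplicatively independent over Q,
so [K:Q] = 2^2 and Gal(K/Q) is isomorphic to (Z/2Z)^2.
|Gal| = 2^2 = 4

4


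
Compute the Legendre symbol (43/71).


p = 71 is prime, so compute (43/71) with the reciprocity algorithm (Jacobi-symbol steps: pull out 2s via (2/n), flip via reciprocity, reduce):
  reciprocity: (43/71) -> -(71/43)
  reduce: (28/43)
  pull out 2: (2/43) = -1  (since 43 mod 8 = 3)
  pull out 2: (2/43) = -1  (since 43 mod 8 = 3)
  reciprocity: (7/43) -> -(43/7)
  reduce: (1/7)
  (1/7) = 1
Product of signs = 1
(43/71) = 1

1


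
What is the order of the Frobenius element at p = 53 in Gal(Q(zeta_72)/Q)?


The Frobenius at p in Gal(Q(zeta_n)/Q) = (Z/nZ)* is the class of p, so its order is ord_72(53), the smallest k >= 1 with 53^k = 1 mod 72.
n = 72 = 2^3 * 3^2, phi(72) = 24; the order divides phi(n).
Divisors of 24: 1, 2, 3, 4, 6, 8, 12, 24
Repeated squaring mod 72: 53^1 = 53, 53^2 = 1, 53^4 = 1, 53^8 = 1, 53^16 = 1
Test divisors in increasing order:
  k=1: 53^1 = 53 mod 72
  k=2: 53^2 = 1 mod 72  <- first divisor giving 1
Order = 2

2


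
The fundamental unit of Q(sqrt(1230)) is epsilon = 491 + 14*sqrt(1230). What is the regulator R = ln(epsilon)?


epsilon = 491 + 14*sqrt(1230)
= 981.9990
R = ln(981.9990)
= 6.8896

6.8896


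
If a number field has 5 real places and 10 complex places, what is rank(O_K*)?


By Dirichlet's unit theorem:
rank = r1 + r2 - 1
= 5 + 10 - 1
= 14

14


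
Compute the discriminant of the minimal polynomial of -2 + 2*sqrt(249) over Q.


The element -2 + 2*sqrt(249) has minimal polynomial:
x^2 + 4*x - 992
Discriminant = (4)^2 - 4*(-992)
= 16 + 3968
= 3984

3984


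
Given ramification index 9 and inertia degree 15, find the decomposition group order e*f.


|D_P| = e * f
= 9 * 15
= 135

135


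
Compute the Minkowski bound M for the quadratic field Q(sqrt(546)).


d = 546, d mod 4 = 2, so disc(K) = 4d = 2184; |disc(K)| = 2184
Real quadratic field, so n = 2, s = r2 = 0, r1 = 2
M = (n!/n^n) * (4/pi)^s * sqrt(|disc(K)|) = (2!/2^2) * (4/pi)^0 * sqrt(2184)
= 0.5 * 1.000000 * 46.733286
= 23.3666

23.3666


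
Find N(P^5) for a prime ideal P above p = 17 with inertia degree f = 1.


N(P^a) = p^(a*f)
= 17^(5*1)
= 17^5
= 1419857

1419857


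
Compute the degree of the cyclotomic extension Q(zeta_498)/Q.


The degree equals Euler's totient phi(498).
498 = 2 * 3 * 83
phi(498) = 164

164


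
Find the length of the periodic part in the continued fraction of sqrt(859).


Run the CF algorithm for sqrt(859).
a_0 = floor(sqrt(859)) = 29; set m_0=0, q_0=1.
Recurrence: m' = q*a - m,  q' = (d - m'^2)/q,  a' = floor((a_0 + m')/q').
  step 1: m=29, q=18, a=3
  step 2: m=25, q=13, a=4
  step 3: m=27, q=10, a=5
  step 4: m=23, q=33, a=1
  step 5: m=10, q=23, a=1
  step 6: m=13, q=30, a=1
  step 7: m=17, q=19, a=2
  step 8: m=21, q=22, a=2
  step 9: m=23, q=15, a=3
  step 10: m=22, q=25, a=2
  step 11: m=28, q=3, a=19
  step 12: m=29, q=6, a=9
  step 13: m=25, q=39, a=1
  step 14: m=14, q=17, a=2
  step 15: m=20, q=27, a=1
  step 16: m=7, q=30, a=1
  step 17: m=23, q=11, a=4
  step 18: m=21, q=38, a=1
  step 19: m=17, q=15, a=3
  step 20: m=28, q=5, a=11
  step 21: m=27, q=26, a=2
  step 22: m=25, q=9, a=6
  step 23: m=29, q=2, a=29
  step 24: m=29, q=9, a=6
  step 25: m=25, q=26, a=2
  step 26: m=27, q=5, a=11
  step 27: m=28, q=15, a=3
  step 28: m=17, q=38, a=1
  step 29: m=21, q=11, a=4
  step 30: m=23, q=30, a=1
  step 31: m=7, q=27, a=1
  step 32: m=20, q=17, a=2
  step 33: m=14, q=39, a=1
  step 34: m=25, q=6, a=9
  step 35: m=29, q=3, a=19
  step 36: m=28, q=25, a=2
  step 37: m=22, q=15, a=3
  step 38: m=23, q=22, a=2
  step 39: m=21, q=19, a=2
  step 40: m=17, q=30, a=1
  step 41: m=13, q=23, a=1
  step 42: m=10, q=33, a=1
  step 43: m=23, q=10, a=5
  step 44: m=27, q=13, a=4
  step 45: m=25, q=18, a=3
  step 46: m=29, q=1, a=58
a_46 = 2*a_0 = 58, so the period closes here.
sqrt(859) = [29; 3, 4, 5, 1, 1, 1, 2, 2, 3, 2, 19, 9, 1, 2, 1, 1, 4, 1, 3, 11, 2, 6, 29, 6, 2, 11, 3, 1, 4, 1, 1, 2, 1, 9, 19, 2, 3, 2, 2, 1, 1, 1, 5, 4, 3, 58]
Period length = 46

46


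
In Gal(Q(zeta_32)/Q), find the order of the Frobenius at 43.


The Frobenius at p in Gal(Q(zeta_n)/Q) = (Z/nZ)* is the class of p, so its order is ord_32(43), the smallest k >= 1 with 43^k = 1 mod 32.
n = 32 = 2^5, phi(32) = 16; the order divides phi(n).
Divisors of 16: 1, 2, 4, 8, 16
Repeated squaring mod 32: 43^1 = 11, 43^2 = 25, 43^4 = 17, 43^8 = 1, 43^16 = 1
Test divisors in increasing order:
  k=1: 43^1 = 11 mod 32
  k=2: 43^2 = 25 mod 32
  k=4: 43^4 = 17 mod 32
  k=8: 43^8 = 1 mod 32  <- first divisor giving 1
Order = 8

8


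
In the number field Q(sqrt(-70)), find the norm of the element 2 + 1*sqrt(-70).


N(a + b*sqrt(d)) = a^2 - d*b^2
= (2)^2 - (-70)*(1)^2
= 4 + 70
= 74

74


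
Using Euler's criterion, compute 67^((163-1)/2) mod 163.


p = 163 is prime and the exponent is (p-1)/2 = 81, so by Euler's criterion 67^81 = (67/163) = +1 or -1 mod 163.
Compute by square-and-multiply:
  81 = 64 + 16 + 1 (binary 1010001)
  Repeated squaring mod 163: 67^1 = 67, 67^2 = 88, 67^4 = 83, 67^8 = 43, 67^16 = 56, 67^32 = 39, 67^64 = 54
  67^81 = 67^64 * 67^16 * 67^1 = 54 * 56 * 67 mod 163
    54 * 56 = 3024 = 90 mod 163
    90 * 67 = 6030 = 162 mod 163
  67^81 = 162 mod 163
Result 162 = p - 1 = -1 mod 163: 67 is a quadratic non-residue mod 163. As a residue in [0, p-1] the value is 162.
67^81 mod 163 = 162

162


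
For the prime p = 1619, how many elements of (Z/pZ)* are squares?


For prime p, the number of non-zero quadratic residues is (p-1)/2.
= (1619-1)/2
= 809

809


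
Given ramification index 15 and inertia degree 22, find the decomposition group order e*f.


|D_P| = e * f
= 15 * 22
= 330

330


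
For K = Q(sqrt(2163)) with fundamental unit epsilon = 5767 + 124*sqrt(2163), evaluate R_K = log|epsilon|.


epsilon = 5767 + 124*sqrt(2163)
= 11533.9999
R = ln(11533.9999)
= 9.3531

9.3531


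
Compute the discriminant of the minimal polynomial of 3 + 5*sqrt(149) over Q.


The element 3 + 5*sqrt(149) has minimal polynomial:
x^2 - 6*x - 3716
Discriminant = (-6)^2 - 4*(-3716)
= 36 + 14864
= 14900

14900


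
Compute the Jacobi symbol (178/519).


Compute (178/519) via quadratic reciprocity:
  pull out 2: (2/519) = +1  (since 519 mod 8 = 7)
  reciprocity: (89/519) -> +(519/89)
  reduce: (74/89)
  pull out 2: (2/89) = +1  (since 89 mod 8 = 1)
  reciprocity: (37/89) -> +(89/37)
  reduce: (15/37)
  reciprocity: (15/37) -> +(37/15)
  reduce: (7/15)
  reciprocity: (7/15) -> -(15/7)
  reduce: (1/7)
  (1/7) = 1
Product of signs = -1

-1


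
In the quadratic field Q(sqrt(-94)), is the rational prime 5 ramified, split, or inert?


K = Q(sqrt(-94)). Since d mod 4 = 2, disc(K) = -376.
Check p | disc: -376 mod 5 = 4.
p does not divide disc. Compute Legendre symbol (d/p):
1^((5-1)/2) mod 5 = 1
(d/p) = 1, so p splits: (p) = P*P' with e=1, f=1, g=2.
Therefore p is split.

split


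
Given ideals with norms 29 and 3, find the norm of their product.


N(IJ) = N(I) * N(J)
= 29 * 3
= 87

87


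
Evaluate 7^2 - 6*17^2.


x^2 - d*y^2
= 7^2 - 6*17^2
= 49 - 1734
= -1685

-1685


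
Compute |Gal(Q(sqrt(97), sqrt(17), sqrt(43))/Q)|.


The 3 square roots of distinct primes are multiplicatively independent over Q,
so [K:Q] = 2^3 and Gal(K/Q) is isomorphic to (Z/2Z)^3.
|Gal| = 2^3 = 8

8


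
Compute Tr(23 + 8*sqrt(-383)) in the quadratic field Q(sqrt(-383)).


Tr(a + b*sqrt(d)) = (a + b*sqrt(d)) + (a - b*sqrt(d)) = 2a
= 2 * (23)
= 46

46


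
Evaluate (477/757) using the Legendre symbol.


p = 757 is prime, so compute (477/757) with the reciprocity algorithm (Jacobi-symbol steps: pull out 2s via (2/n), flip via reciprocity, reduce):
  reciprocity: (477/757) -> +(757/477)
  reduce: (280/477)
  pull out 2: (2/477) = -1  (since 477 mod 8 = 5)
  pull out 2: (2/477) = -1  (since 477 mod 8 = 5)
  pull out 2: (2/477) = -1  (since 477 mod 8 = 5)
  reciprocity: (35/477) -> +(477/35)
  reduce: (22/35)
  pull out 2: (2/35) = -1  (since 35 mod 8 = 3)
  reciprocity: (11/35) -> -(35/11)
  reduce: (2/11)
  pull out 2: (2/11) = -1  (since 11 mod 8 = 3)
  (1/11) = 1
Product of signs = 1
(477/757) = 1

1


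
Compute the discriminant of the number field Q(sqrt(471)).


For K = Q(sqrt(d)) with d squarefree: disc(K) = d if d = 1 mod 4, and disc(K) = 4d if d = 2 or 3 mod 4.
Here d = 471, and d mod 4 = 3.
d = 3 mod 4, not 1 (O_K = Z[sqrt(d)]), so disc(K) = 4d = 4 * (471) = 1884

1884


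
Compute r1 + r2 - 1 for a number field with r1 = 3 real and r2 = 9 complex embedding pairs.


By Dirichlet's unit theorem:
rank = r1 + r2 - 1
= 3 + 9 - 1
= 11

11


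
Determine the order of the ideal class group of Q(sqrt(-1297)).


K = Q(sqrt(-1297)). d mod 4 = 3, so D = disc(K) = 4d = -5188
h(K) equals the number of primitive reduced positive-definite forms (a, b, c) = a*x^2 + b*x*y + c*y^2 with b^2 - 4ac = D,
where reduced means |b| <= a <= c, with b >= 0 whenever |b| = a or a = c, and primitive means gcd(a, b, c) = 1.
Reduced forces 3a^2 <= |D| = 5188, so 1 <= a <= 41; b must have the parity of D, and c = (b^2 - D)/(4a) must be an integer >= a.
Enumerate a = 1..41, b in [-a, a]:
  a=1: (1, 0, 1297)  [1]
  a=2: (2, 2, 649)  [1]
  a=3..10: none
  a=11: (11, -2, 118), (11, 2, 118)  [2]
  a=12: none
  a=13: (13, -8, 101), (13, 8, 101)  [2]
  a=14..21: none
  a=22: (22, -2, 59), (22, 2, 59)  [2]
  a=23..25: none
  a=26: (26, -18, 53), (26, 18, 53)  [2]
  a=27..30: none
  a=31: (31, -12, 43), (31, 12, 43)  [2]
  a=32..41: none
Total reduced forms: 1 + 1 + 2 + 2 + 2 + 2 + 2 = 12
h = 12

12


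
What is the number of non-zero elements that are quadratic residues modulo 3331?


For prime p, the number of non-zero quadratic residues is (p-1)/2.
= (3331-1)/2
= 1665

1665


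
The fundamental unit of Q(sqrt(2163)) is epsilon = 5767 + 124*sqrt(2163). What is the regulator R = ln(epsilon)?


epsilon = 5767 + 124*sqrt(2163)
= 11533.9999
R = ln(11533.9999)
= 9.3531

9.3531


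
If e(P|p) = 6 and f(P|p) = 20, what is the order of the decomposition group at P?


|D_P| = e * f
= 6 * 20
= 120

120


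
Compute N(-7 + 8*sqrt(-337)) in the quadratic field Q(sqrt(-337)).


N(a + b*sqrt(d)) = a^2 - d*b^2
= (-7)^2 - (-337)*(8)^2
= 49 + 21568
= 21617

21617


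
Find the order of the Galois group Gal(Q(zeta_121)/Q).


|Gal(Q(zeta_121)/Q)| = phi(121)
= 110

110


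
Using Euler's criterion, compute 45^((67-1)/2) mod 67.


p = 67 is prime and the exponent is (p-1)/2 = 33, so by Euler's criterion 45^33 = (45/67) = +1 or -1 mod 67.
Compute by square-and-multiply:
  33 = 32 + 1 (binary 100001)
  Repeated squaring mod 67: 45^1 = 45, 45^2 = 15, 45^4 = 24, 45^8 = 40, 45^16 = 59, 45^32 = 64
  45^33 = 45^32 * 45^1 = 64 * 45 mod 67
    64 * 45 = 2880 = 66 mod 67
  45^33 = 66 mod 67
Result 66 = p - 1 = -1 mod 67: 45 is a quadratic non-residue mod 67. As a residue in [0, p-1] the value is 66.
45^33 mod 67 = 66

66


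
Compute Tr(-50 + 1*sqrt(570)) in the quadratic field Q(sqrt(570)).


Tr(a + b*sqrt(d)) = (a + b*sqrt(d)) + (a - b*sqrt(d)) = 2a
= 2 * (-50)
= -100

-100


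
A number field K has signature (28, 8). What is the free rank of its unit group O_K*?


By Dirichlet's unit theorem:
rank = r1 + r2 - 1
= 28 + 8 - 1
= 35

35


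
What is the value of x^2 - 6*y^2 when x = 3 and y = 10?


x^2 - d*y^2
= 3^2 - 6*10^2
= 9 - 600
= -591

-591


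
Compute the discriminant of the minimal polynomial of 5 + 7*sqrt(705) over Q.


The element 5 + 7*sqrt(705) has minimal polynomial:
x^2 - 10*x - 34520
Discriminant = (-10)^2 - 4*(-34520)
= 100 + 138080
= 138180

138180


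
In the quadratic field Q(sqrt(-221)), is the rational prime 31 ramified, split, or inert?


K = Q(sqrt(-221)). Since d mod 4 = 3, disc(K) = -884.
Check p | disc: -884 mod 31 = 15.
p does not divide disc. Compute Legendre symbol (d/p):
27^((31-1)/2) mod 31 = -1
(d/p) = -1, so p is inert: (p) stays prime with e=1, f=2, g=1.
Therefore p is inert.

inert


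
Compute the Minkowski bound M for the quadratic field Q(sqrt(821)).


d = 821, d mod 4 = 1, so disc(K) = d = 821; |disc(K)| = 821
Real quadratic field, so n = 2, s = r2 = 0, r1 = 2
M = (n!/n^n) * (4/pi)^s * sqrt(|disc(K)|) = (2!/2^2) * (4/pi)^0 * sqrt(821)
= 0.5 * 1.000000 * 28.653098
= 14.3265

14.3265


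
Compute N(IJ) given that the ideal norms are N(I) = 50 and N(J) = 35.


N(IJ) = N(I) * N(J)
= 50 * 35
= 1750

1750


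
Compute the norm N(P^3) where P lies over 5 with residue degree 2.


N(P^a) = p^(a*f)
= 5^(3*2)
= 5^6
= 15625

15625


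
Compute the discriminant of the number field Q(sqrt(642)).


For K = Q(sqrt(d)) with d squarefree: disc(K) = d if d = 1 mod 4, and disc(K) = 4d if d = 2 or 3 mod 4.
Here d = 642, and d mod 4 = 2.
d = 2 mod 4, not 1 (O_K = Z[sqrt(d)]), so disc(K) = 4d = 4 * (642) = 2568

2568


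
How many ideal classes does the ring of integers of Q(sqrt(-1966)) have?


K = Q(sqrt(-1966)). d mod 4 = 2, so D = disc(K) = 4d = -7864
h(K) equals the number of primitive reduced positive-definite forms (a, b, c) = a*x^2 + b*x*y + c*y^2 with b^2 - 4ac = D,
where reduced means |b| <= a <= c, with b >= 0 whenever |b| = a or a = c, and primitive means gcd(a, b, c) = 1.
Reduced forces 3a^2 <= |D| = 7864, so 1 <= a <= 51; b must have the parity of D, and c = (b^2 - D)/(4a) must be an integer >= a.
Enumerate a = 1..51, b in [-a, a]:
  a=1: (1, 0, 1966)  [1]
  a=2: (2, 0, 983)  [1]
  a=3..4: none
  a=5: (5, -4, 394), (5, 4, 394)  [2]
  a=6: none
  a=7: (7, -2, 281), (7, 2, 281)  [2]
  a=8..9: none
  a=10: (10, -4, 197), (10, 4, 197)  [2]
  a=11: (11, -10, 181), (11, 10, 181)  [2]
  a=12: none
  a=13: (13, -12, 154), (13, 12, 154)  [2]
  a=14: (14, -12, 143), (14, 12, 143)  [2]
  a=15..21: none
  a=22: (22, -12, 91), (22, 12, 91)  [2]
  a=23: (23, -18, 89), (23, 18, 89)  [2]
  a=24: none
  a=25: (25, -6, 79), (25, 6, 79)  [2]
  a=26: (26, -12, 77), (26, 12, 77)  [2]
  a=27..28: none
  a=29: (29, -16, 70), (29, 16, 70)  [2]
  a=30: none
  a=31: (31, -14, 65), (31, 14, 65)  [2]
  a=32..34: none
  a=35: (35, -26, 61), (35, -16, 58), (35, 16, 58), (35, 26, 61)  [4]
  a=36..40: none
  a=41: (41, -34, 55), (41, 34, 55)  [2]
  a=42..45: none
  a=46: (46, -28, 47), (46, 28, 47)  [2]
  a=47..48: none
  a=49: (49, -44, 50), (49, 44, 50)  [2]
  a=50..51: none
Total reduced forms: 1 + 1 + 2 + 2 + 2 + 2 + 2 + 2 + 2 + 2 + 2 + 2 + 2 + 2 + 4 + 2 + 2 + 2 = 36
h = 36

36


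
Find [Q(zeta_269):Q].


The degree equals Euler's totient phi(269).
269 = 269
phi(269) = 268

268


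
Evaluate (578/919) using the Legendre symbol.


p = 919 is prime, so compute (578/919) with the reciprocity algorithm (Jacobi-symbol steps: pull out 2s via (2/n), flip via reciprocity, reduce):
  pull out 2: (2/919) = +1  (since 919 mod 8 = 7)
  reciprocity: (289/919) -> +(919/289)
  reduce: (52/289)
  pull out 2: (2/289) = +1  (since 289 mod 8 = 1)
  pull out 2: (2/289) = +1  (since 289 mod 8 = 1)
  reciprocity: (13/289) -> +(289/13)
  reduce: (3/13)
  reciprocity: (3/13) -> +(13/3)
  reduce: (1/3)
  (1/3) = 1
Product of signs = 1
(578/919) = 1

1


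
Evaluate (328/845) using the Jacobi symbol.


Compute (328/845) via quadratic reciprocity:
  pull out 2: (2/845) = -1  (since 845 mod 8 = 5)
  pull out 2: (2/845) = -1  (since 845 mod 8 = 5)
  pull out 2: (2/845) = -1  (since 845 mod 8 = 5)
  reciprocity: (41/845) -> +(845/41)
  reduce: (25/41)
  reciprocity: (25/41) -> +(41/25)
  reduce: (16/25)
  pull out 2: (2/25) = +1  (since 25 mod 8 = 1)
  pull out 2: (2/25) = +1  (since 25 mod 8 = 1)
  pull out 2: (2/25) = +1  (since 25 mod 8 = 1)
  pull out 2: (2/25) = +1  (since 25 mod 8 = 1)
  (1/25) = 1
Product of signs = -1

-1


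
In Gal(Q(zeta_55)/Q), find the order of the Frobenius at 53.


The Frobenius at p in Gal(Q(zeta_n)/Q) = (Z/nZ)* is the class of p, so its order is ord_55(53), the smallest k >= 1 with 53^k = 1 mod 55.
n = 55 = 5 * 11, phi(55) = 40; the order divides phi(n).
Divisors of 40: 1, 2, 4, 5, 8, 10, 20, 40
Repeated squaring mod 55: 53^1 = 53, 53^2 = 4, 53^4 = 16, 53^8 = 36, 53^16 = 31, 53^32 = 26
Test divisors in increasing order:
  k=1: 53^1 = 53 mod 55
  k=2: 53^2 = 4 mod 55
  k=4: 53^4 = 16 mod 55
  k=5: 53^5 = 16 * 53 = 23 mod 55
  k=8: 53^8 = 36 mod 55
  k=10: 53^10 = 36 * 4 = 34 mod 55
  k=20: 53^20 = 31 * 16 = 1 mod 55  <- first divisor giving 1
Order = 20

20


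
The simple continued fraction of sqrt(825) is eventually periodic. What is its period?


Run the CF algorithm for sqrt(825).
a_0 = floor(sqrt(825)) = 28; set m_0=0, q_0=1.
Recurrence: m' = q*a - m,  q' = (d - m'^2)/q,  a' = floor((a_0 + m')/q').
  step 1: m=28, q=41, a=1
  step 2: m=13, q=16, a=2
  step 3: m=19, q=29, a=1
  step 4: m=10, q=25, a=1
  step 5: m=15, q=24, a=1
  step 6: m=9, q=31, a=1
  step 7: m=22, q=11, a=4
  step 8: m=22, q=31, a=1
  step 9: m=9, q=24, a=1
  step 10: m=15, q=25, a=1
  step 11: m=10, q=29, a=1
  step 12: m=19, q=16, a=2
  step 13: m=13, q=41, a=1
  step 14: m=28, q=1, a=56
a_14 = 2*a_0 = 56, so the period closes here.
sqrt(825) = [28; 1, 2, 1, 1, 1, 1, 4, 1, 1, 1, 1, 2, 1, 56]
Period length = 14

14


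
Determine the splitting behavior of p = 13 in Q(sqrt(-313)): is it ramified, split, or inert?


K = Q(sqrt(-313)). Since d mod 4 = 3, disc(K) = -1252.
Check p | disc: -1252 mod 13 = 9.
p does not divide disc. Compute Legendre symbol (d/p):
12^((13-1)/2) mod 13 = 1
(d/p) = 1, so p splits: (p) = P*P' with e=1, f=1, g=2.
Therefore p is split.

split


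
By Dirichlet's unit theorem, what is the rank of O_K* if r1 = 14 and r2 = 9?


By Dirichlet's unit theorem:
rank = r1 + r2 - 1
= 14 + 9 - 1
= 22

22


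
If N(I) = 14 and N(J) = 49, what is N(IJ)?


N(IJ) = N(I) * N(J)
= 14 * 49
= 686

686


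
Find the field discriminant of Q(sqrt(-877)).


For K = Q(sqrt(d)) with d squarefree: disc(K) = d if d = 1 mod 4, and disc(K) = 4d if d = 2 or 3 mod 4.
Here d = -877, and d mod 4 = 3.
d = 3 mod 4, not 1 (O_K = Z[sqrt(d)]), so disc(K) = 4d = 4 * (-877) = -3508

-3508


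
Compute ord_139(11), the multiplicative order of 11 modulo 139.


We want ord_139(11), the smallest k >= 1 with 11^k = 1 mod 139.
n = 139 = 139, phi(139) = 138; the order divides phi(n).
Divisors of 138: 1, 2, 3, 6, 23, 46, 69, 138
Repeated squaring mod 139: 11^1 = 11, 11^2 = 121, 11^4 = 46, 11^8 = 31, 11^16 = 127, 11^32 = 5, 11^64 = 25, 11^128 = 69
Test divisors in increasing order:
  k=1: 11^1 = 11 mod 139
  k=2: 11^2 = 121 mod 139
  k=3: 11^3 = 121 * 11 = 80 mod 139
  k=6: 11^6 = 46 * 121 = 6 mod 139
  k=23: 11^23 = 127 * 46 * 121 * 11 = 42 mod 139
  k=46: 11^46 = 5 * 31 * 46 * 121 = 96 mod 139
  k=69: 11^69 = 25 * 46 * 11 = 1 mod 139  <- first divisor giving 1
Order = 69

69


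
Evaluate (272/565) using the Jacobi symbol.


Compute (272/565) via quadratic reciprocity:
  pull out 2: (2/565) = -1  (since 565 mod 8 = 5)
  pull out 2: (2/565) = -1  (since 565 mod 8 = 5)
  pull out 2: (2/565) = -1  (since 565 mod 8 = 5)
  pull out 2: (2/565) = -1  (since 565 mod 8 = 5)
  reciprocity: (17/565) -> +(565/17)
  reduce: (4/17)
  pull out 2: (2/17) = +1  (since 17 mod 8 = 1)
  pull out 2: (2/17) = +1  (since 17 mod 8 = 1)
  (1/17) = 1
Product of signs = 1

1


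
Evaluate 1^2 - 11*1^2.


x^2 - d*y^2
= 1^2 - 11*1^2
= 1 - 11
= -10

-10


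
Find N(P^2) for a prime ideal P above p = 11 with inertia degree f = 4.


N(P^a) = p^(a*f)
= 11^(2*4)
= 11^8
= 214358881

214358881


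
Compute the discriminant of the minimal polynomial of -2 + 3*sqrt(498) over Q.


The element -2 + 3*sqrt(498) has minimal polynomial:
x^2 + 4*x - 4478
Discriminant = (4)^2 - 4*(-4478)
= 16 + 17912
= 17928

17928


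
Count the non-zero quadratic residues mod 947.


For prime p, the number of non-zero quadratic residues is (p-1)/2.
= (947-1)/2
= 473

473


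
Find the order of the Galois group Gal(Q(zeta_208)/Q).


|Gal(Q(zeta_208)/Q)| = phi(208)
= 96

96


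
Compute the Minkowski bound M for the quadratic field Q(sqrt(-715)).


d = -715, d mod 4 = 1, so disc(K) = d = -715; |disc(K)| = 715
Imaginary quadratic field, so n = 2, s = r2 = 1, r1 = 0
M = (n!/n^n) * (4/pi)^s * sqrt(|disc(K)|) = (2!/2^2) * (4/pi)^1 * sqrt(715)
= 0.5 * 1.273240 * 26.739484
= 17.0229

17.0229


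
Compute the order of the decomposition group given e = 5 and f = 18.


|D_P| = e * f
= 5 * 18
= 90

90


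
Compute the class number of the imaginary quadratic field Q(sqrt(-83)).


K = Q(sqrt(-83)). d mod 4 = 1, so D = disc(K) = d = -83
h(K) equals the number of primitive reduced positive-definite forms (a, b, c) = a*x^2 + b*x*y + c*y^2 with b^2 - 4ac = D,
where reduced means |b| <= a <= c, with b >= 0 whenever |b| = a or a = c, and primitive means gcd(a, b, c) = 1.
Reduced forces 3a^2 <= |D| = 83, so 1 <= a <= 5; b must have the parity of D, and c = (b^2 - D)/(4a) must be an integer >= a.
Enumerate a = 1..5, b in [-a, a]:
  a=1: (1, 1, 21)  [1]
  a=2: none
  a=3: (3, -1, 7), (3, 1, 7)  [2]
  a=4..5: none
Total reduced forms: 1 + 2 = 3
h = 3

3


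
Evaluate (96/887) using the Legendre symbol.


p = 887 is prime, so compute (96/887) with the reciprocity algorithm (Jacobi-symbol steps: pull out 2s via (2/n), flip via reciprocity, reduce):
  pull out 2: (2/887) = +1  (since 887 mod 8 = 7)
  pull out 2: (2/887) = +1  (since 887 mod 8 = 7)
  pull out 2: (2/887) = +1  (since 887 mod 8 = 7)
  pull out 2: (2/887) = +1  (since 887 mod 8 = 7)
  pull out 2: (2/887) = +1  (since 887 mod 8 = 7)
  reciprocity: (3/887) -> -(887/3)
  reduce: (2/3)
  pull out 2: (2/3) = -1  (since 3 mod 8 = 3)
  (1/3) = 1
Product of signs = 1
(96/887) = 1

1


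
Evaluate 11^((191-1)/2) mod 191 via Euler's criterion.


p = 191 is prime and the exponent is (p-1)/2 = 95, so by Euler's criterion 11^95 = (11/191) = +1 or -1 mod 191.
Compute by square-and-multiply:
  95 = 64 + 16 + 8 + 4 + 2 + 1 (binary 1011111)
  Repeated squaring mod 191: 11^1 = 11, 11^2 = 121, 11^4 = 125, 11^8 = 154, 11^16 = 32, 11^32 = 69, 11^64 = 177
  11^95 = 11^64 * 11^16 * 11^8 * 11^4 * 11^2 * 11^1 = 177 * 32 * 154 * 125 * 121 * 11 mod 191
    177 * 32 = 5664 = 125 mod 191
    125 * 154 = 19250 = 150 mod 191
    150 * 125 = 18750 = 32 mod 191
    32 * 121 = 3872 = 52 mod 191
    52 * 11 = 572 = 190 mod 191
  11^95 = 190 mod 191
Result 190 = p - 1 = -1 mod 191: 11 is a quadratic non-residue mod 191. As a residue in [0, p-1] the value is 190.
11^95 mod 191 = 190

190


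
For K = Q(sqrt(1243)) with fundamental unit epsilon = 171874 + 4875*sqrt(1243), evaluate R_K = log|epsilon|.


epsilon = 171874 + 4875*sqrt(1243)
= 343748.0000
R = ln(343748.0000)
= 12.7477

12.7477


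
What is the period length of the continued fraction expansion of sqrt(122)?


Run the CF algorithm for sqrt(122).
a_0 = floor(sqrt(122)) = 11; set m_0=0, q_0=1.
Recurrence: m' = q*a - m,  q' = (d - m'^2)/q,  a' = floor((a_0 + m')/q').
  step 1: m=11, q=1, a=22
a_1 = 2*a_0 = 22, so the period closes here.
sqrt(122) = [11; 22]
Period length = 1

1


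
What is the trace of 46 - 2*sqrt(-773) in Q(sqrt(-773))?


Tr(a + b*sqrt(d)) = (a + b*sqrt(d)) + (a - b*sqrt(d)) = 2a
= 2 * (46)
= 92

92


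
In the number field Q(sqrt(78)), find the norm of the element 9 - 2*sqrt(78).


N(a + b*sqrt(d)) = a^2 - d*b^2
= (9)^2 - (78)*(-2)^2
= 81 - 312
= -231

-231


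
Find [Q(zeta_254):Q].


The degree equals Euler's totient phi(254).
254 = 2 * 127
phi(254) = 126

126
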